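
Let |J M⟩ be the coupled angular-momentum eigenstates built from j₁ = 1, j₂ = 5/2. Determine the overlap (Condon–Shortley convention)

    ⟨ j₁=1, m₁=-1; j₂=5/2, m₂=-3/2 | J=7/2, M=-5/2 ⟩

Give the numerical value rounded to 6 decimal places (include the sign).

j₁+j₂−J=0  J+j₁−j₂=2  J−j₁+j₂=5  j₁+j₂+J+1=8
(j₁±m₁, j₂±m₂, J±M) = (0,2,1,4,1,6)
P² = 11520/7
sum k=0..0:
  [0] +1/48 = 1/48
S = 1/48
C² = P²·S² = 5/7 ; C = +0.845154

+0.845154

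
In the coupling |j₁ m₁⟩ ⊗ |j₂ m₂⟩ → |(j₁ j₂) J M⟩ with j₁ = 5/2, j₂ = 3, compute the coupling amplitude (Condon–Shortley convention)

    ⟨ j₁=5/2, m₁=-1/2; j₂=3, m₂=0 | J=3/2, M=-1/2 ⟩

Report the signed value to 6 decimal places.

+√(4/35) ≈ +0.338062

j₁+j₂−J=4  J+j₁−j₂=1  J−j₁+j₂=2  j₁+j₂+J+1=8
(j₁±m₁, j₂±m₂, J±M) = (2,3,3,3,1,2)
P² = 144/35
sum k=2..3:
  [2] +1/4 = 1/4
  [3] −1/12 = -1/12
S = 1/6
C² = P²·S² = 4/35 ; C = +0.338062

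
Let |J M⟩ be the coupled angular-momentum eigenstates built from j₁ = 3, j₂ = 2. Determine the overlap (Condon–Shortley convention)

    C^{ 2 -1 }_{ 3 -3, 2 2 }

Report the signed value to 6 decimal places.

−√(5/14) ≈ -0.597614

triangle: 3!·3!·1!/8! = 36/40320
(j±m)!: 0!·6!·4!·0!·1!·3! = 103680
prefactor² = (2J+1)·Δ·N² = 3240/7
  k=3: −1/(3!·0!·3!·1!·0!·0!) = -1/36
Σ = -1/36  ⇒  CG² = 3240/7·(-1/36)² = 5/14
CG = −√(5/14) = -0.597614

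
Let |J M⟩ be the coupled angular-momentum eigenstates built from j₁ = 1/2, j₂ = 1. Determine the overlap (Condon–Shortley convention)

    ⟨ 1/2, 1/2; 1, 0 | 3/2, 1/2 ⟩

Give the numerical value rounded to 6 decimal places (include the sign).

+0.816497

j₁+j₂−J=0  J+j₁−j₂=1  J−j₁+j₂=2  j₁+j₂+J+1=4
(j₁±m₁, j₂±m₂, J±M) = (1,0,1,1,2,1)
P² = 2/3
sum k=0..0:
  [0] +1/1 = 1
S = 1
C² = P²·S² = 2/3 ; C = +0.816497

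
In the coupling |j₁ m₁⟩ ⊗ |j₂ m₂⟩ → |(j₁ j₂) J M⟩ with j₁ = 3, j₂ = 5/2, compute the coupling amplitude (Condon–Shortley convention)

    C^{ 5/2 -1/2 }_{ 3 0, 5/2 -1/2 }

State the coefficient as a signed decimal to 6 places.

-0.276026

j₁+j₂−J=3  J+j₁−j₂=3  J−j₁+j₂=2  j₁+j₂+J+1=9
(j₁±m₁, j₂±m₂, J±M) = (3,3,2,3,2,3)
P² = 216/35
sum k=0..2:
  [0] +1/72 = 1/72
  [1] −1/4 = -1/4
  [2] +1/8 = 1/8
S = -1/9
C² = P²·S² = 8/105 ; C = -0.276026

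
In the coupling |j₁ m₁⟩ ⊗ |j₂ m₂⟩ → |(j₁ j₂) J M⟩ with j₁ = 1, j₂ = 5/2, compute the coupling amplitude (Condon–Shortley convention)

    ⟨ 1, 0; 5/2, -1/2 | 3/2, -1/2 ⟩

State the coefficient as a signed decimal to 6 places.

-0.632456  (= −√(2/5))

triangle: 2!×0!×3!/6! = 12/720
(j±m)!: 1!×1!×2!×3!×1!×2! = 24
prefactor² = (2J+1)×Δ×N² = 8/5
  k=1: −1/(1!×1!×0!×1!×0!×2!) = -1/2
Σ = -1/2  ⇒  CG² = 8/5×(-1/2)² = 2/5
CG = −√(2/5) = -0.632456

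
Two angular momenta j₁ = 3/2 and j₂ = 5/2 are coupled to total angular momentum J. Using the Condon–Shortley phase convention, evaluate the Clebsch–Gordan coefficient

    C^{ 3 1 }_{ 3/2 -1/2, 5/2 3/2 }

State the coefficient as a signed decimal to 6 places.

j₁+j₂−J=1  J+j₁−j₂=2  J−j₁+j₂=4  j₁+j₂+J+1=8
(j₁±m₁, j₂±m₂, J±M) = (1,2,4,1,4,2)
P² = 96/5
sum k=0..1:
  [0] +1/48 = 1/48
  [1] −1/6 = -1/6
S = -7/48
C² = P²·S² = 49/120 ; C = -0.639010

-0.639010  (= −√(49/120))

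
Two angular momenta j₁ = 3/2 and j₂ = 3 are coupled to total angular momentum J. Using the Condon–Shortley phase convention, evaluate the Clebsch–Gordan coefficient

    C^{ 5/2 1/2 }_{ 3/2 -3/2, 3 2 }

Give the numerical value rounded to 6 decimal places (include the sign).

+0.654654

triangle: 2!×1!×4!/8! = 48/40320
(j±m)!: 0!×3!×5!×1!×3!×2! = 8640
prefactor² = (2J+1)×Δ×N² = 432/7
  k=2: +1/(2!×0!×1!×3!×0!×1!) = 1/12
Σ = 1/12  ⇒  CG² = 432/7×1/12² = 3/7
CG = +√(3/7) = +0.654654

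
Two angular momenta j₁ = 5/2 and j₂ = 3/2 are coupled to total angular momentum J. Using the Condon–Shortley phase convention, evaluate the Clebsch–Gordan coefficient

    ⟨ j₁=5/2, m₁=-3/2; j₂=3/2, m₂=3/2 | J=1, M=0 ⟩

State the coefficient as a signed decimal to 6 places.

−√(1/5) ≈ -0.447214

triangle: 3!*2!*0!/6! = 12/720
(j±m)!: 1!*4!*3!*0!*1!*1! = 144
prefactor² = (2J+1)*Δ*N² = 36/5
  k=3: −1/(3!*0!*1!*0!*1!*0!) = -1/6
Σ = -1/6  ⇒  CG² = 36/5*(-1/6)² = 1/5
CG = −√(1/5) = -0.447214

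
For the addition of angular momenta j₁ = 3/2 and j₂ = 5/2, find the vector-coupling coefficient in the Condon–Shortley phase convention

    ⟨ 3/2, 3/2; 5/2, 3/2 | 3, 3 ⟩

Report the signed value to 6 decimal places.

+√(3/8) ≈ +0.612372

√[7·1!2!4!/8! · 3!0!4!1!6!0!] = √(864)
  +(−1)^0/∏(0,1,0,4,2,0)! = 1/48  (running 1/48)
⟨..|..⟩ = √(864)·(1/48) = +0.612372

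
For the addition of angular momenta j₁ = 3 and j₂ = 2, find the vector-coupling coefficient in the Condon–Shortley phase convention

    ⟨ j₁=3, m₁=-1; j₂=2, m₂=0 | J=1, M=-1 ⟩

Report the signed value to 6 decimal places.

triangle: 4!*2!*0!/7! = 48/5040
(j±m)!: 2!*4!*2!*2!*0!*2! = 384
prefactor² = (2J+1)*Δ*N² = 384/35
  k=2: +1/(2!*2!*2!*0!*0!*0!) = 1/8
Σ = 1/8  ⇒  CG² = 384/35*1/8² = 6/35
CG = +√(6/35) = +0.414039

+√(6/35) ≈ +0.414039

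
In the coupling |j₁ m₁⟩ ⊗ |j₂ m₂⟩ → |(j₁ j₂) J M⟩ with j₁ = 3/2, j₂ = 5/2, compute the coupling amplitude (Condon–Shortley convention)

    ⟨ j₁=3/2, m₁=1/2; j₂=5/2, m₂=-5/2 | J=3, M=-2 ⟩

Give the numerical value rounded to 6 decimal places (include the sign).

+0.645497

√[7·1!2!4!/8! · 2!1!0!5!1!5!] = √(240)
  +(−1)^0/∏(0,1,1,0,1,4)! = 1/24  (running 1/24)
⟨..|..⟩ = √(240)·(1/24) = +0.645497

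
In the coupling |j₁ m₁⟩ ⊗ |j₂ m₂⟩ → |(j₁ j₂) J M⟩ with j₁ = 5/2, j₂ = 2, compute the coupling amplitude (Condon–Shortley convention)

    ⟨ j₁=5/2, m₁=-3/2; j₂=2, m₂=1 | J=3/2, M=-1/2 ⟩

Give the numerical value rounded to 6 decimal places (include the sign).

√[4·3!2!1!/7! · 1!4!3!1!1!2!] = √(96/35)
  +(−1)^2/∏(2,1,2,1,0,0)! = 1/4  (running 1/4)
  +(−1)^3/∏(3,0,1,0,1,1)! = -1/6  (running 1/12)
⟨..|..⟩ = √(96/35)·(1/12) = +0.138013

+0.138013  (= +√(2/105))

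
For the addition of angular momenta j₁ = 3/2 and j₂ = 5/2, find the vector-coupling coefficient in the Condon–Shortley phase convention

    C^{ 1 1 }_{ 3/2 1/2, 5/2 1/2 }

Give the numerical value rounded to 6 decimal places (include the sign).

-0.387298

triangle: 3!*0!*2!/6! = 12/720
(j±m)!: 2!*1!*3!*2!*2!*0! = 48
prefactor² = (2J+1)*Δ*N² = 12/5
  k=1: −1/(1!*2!*0!*2!*0!*0!) = -1/4
Σ = -1/4  ⇒  CG² = 12/5*(-1/4)² = 3/20
CG = −√(3/20) = -0.387298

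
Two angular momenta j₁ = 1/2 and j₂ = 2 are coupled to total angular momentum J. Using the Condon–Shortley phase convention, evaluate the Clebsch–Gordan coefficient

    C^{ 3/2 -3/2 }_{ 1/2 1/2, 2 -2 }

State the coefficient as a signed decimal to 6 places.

+√(4/5) = +0.894427

√[4·1!0!3!/5! · 1!0!0!4!0!3!] = √(144/5)
  +(−1)^0/∏(0,1,0,0,0,3)! = 1/6  (running 1/6)
⟨..|..⟩ = √(144/5)·(1/6) = +0.894427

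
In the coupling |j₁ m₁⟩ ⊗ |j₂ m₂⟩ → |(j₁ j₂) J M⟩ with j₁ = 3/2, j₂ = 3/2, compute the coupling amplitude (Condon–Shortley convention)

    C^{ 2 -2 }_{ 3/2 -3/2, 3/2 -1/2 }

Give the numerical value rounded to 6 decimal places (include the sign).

triangle: 1!·2!·2!/6! = 4/720
(j±m)!: 0!·3!·1!·2!·0!·4! = 288
prefactor² = (2J+1)·Δ·N² = 8
  k=1: −1/(1!·0!·2!·0!·0!·2!) = -1/4
Σ = -1/4  ⇒  CG² = 8·(-1/4)² = 1/2
CG = −√(1/2) = -0.707107

−√(1/2) = -0.707107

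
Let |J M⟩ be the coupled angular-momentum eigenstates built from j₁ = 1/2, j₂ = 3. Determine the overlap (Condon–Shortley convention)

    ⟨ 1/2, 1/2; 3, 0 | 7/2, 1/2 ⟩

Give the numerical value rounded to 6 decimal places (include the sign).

triangle: 0!*1!*6!/8! = 720/40320
(j±m)!: 1!*0!*3!*3!*4!*3! = 5184
prefactor² = (2J+1)*Δ*N² = 5184/7
  k=0: +1/(0!*0!*0!*3!*1!*3!) = 1/36
Σ = 1/36  ⇒  CG² = 5184/7*1/36² = 4/7
CG = +√(4/7) = +0.755929

+√(4/7) = +0.755929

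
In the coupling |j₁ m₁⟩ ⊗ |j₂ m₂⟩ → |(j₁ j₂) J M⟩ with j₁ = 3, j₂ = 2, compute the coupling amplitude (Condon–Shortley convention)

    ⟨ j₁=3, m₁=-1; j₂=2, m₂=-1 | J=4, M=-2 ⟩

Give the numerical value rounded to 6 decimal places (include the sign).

√[9·1!5!3!/10! · 2!4!1!3!2!6!] = √(5184/7)
  +(−1)^0/∏(0,1,4,1,1,2)! = 1/48  (running 1/48)
  +(−1)^1/∏(1,0,3,0,2,3)! = -1/72  (running 1/144)
⟨..|..⟩ = √(5184/7)·(1/144) = +0.188982

+√(1/28) ≈ +0.188982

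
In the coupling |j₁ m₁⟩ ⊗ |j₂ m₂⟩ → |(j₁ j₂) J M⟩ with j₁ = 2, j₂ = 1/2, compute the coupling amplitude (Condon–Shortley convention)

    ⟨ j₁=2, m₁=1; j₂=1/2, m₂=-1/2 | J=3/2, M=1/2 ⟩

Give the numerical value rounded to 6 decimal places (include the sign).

+√(3/5) ≈ +0.774597

triangle: 1!*3!*0!/5! = 6/120
(j±m)!: 3!*1!*0!*1!*2!*1! = 12
prefactor² = (2J+1)*Δ*N² = 12/5
  k=0: +1/(0!*1!*1!*0!*2!*0!) = 1/2
Σ = 1/2  ⇒  CG² = 12/5*1/2² = 3/5
CG = +√(3/5) = +0.774597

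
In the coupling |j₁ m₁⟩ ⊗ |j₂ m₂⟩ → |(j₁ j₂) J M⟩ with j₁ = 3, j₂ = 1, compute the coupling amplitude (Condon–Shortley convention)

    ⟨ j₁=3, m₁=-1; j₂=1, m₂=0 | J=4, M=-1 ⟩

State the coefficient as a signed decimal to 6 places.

√[9·0!6!2!/9! · 2!4!1!1!3!5!] = √(8640/7)
  +(−1)^0/∏(0,0,4,1,2,1)! = 1/48  (running 1/48)
⟨..|..⟩ = √(8640/7)·(1/48) = +0.731925

+0.731925  (= +√(15/28))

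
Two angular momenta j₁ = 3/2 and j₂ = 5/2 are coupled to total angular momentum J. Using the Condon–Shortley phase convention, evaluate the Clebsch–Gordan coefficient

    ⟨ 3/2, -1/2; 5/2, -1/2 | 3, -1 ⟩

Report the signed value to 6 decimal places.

−√(1/60) ≈ -0.129099

j₁+j₂−J=1  J+j₁−j₂=2  J−j₁+j₂=4  j₁+j₂+J+1=8
(j₁±m₁, j₂±m₂, J±M) = (1,2,2,3,2,4)
P² = 48/5
sum k=0..1:
  [0] +1/8 = 1/8
  [1] −1/6 = -1/6
S = -1/24
C² = P²·S² = 1/60 ; C = -0.129099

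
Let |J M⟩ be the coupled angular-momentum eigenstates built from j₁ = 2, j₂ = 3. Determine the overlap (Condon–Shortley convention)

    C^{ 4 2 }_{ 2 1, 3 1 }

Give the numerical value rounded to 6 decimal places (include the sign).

triangle: 1!·3!·5!/10! = 720/3628800
(j±m)!: 3!·1!·4!·2!·6!·2! = 414720
prefactor² = (2J+1)·Δ·N² = 5184/7
  k=0: +1/(0!·1!·1!·4!·2!·1!) = 1/48
  k=1: −1/(1!·0!·0!·3!·3!·2!) = -1/72
Σ = 1/144  ⇒  CG² = 5184/7·1/144² = 1/28
CG = +√(1/28) = +0.188982

+0.188982  (= +√(1/28))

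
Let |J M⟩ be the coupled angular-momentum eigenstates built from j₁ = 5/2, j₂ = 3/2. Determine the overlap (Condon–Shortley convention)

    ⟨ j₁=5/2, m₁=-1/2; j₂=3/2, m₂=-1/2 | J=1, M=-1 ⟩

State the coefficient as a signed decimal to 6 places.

triangle: 3!×2!×0!/6! = 12/720
(j±m)!: 2!×3!×1!×2!×0!×2! = 48
prefactor² = (2J+1)×Δ×N² = 12/5
  k=1: −1/(1!×2!×2!×0!×0!×0!) = -1/4
Σ = -1/4  ⇒  CG² = 12/5×(-1/4)² = 3/20
CG = −√(3/20) = -0.387298

−√(3/20) ≈ -0.387298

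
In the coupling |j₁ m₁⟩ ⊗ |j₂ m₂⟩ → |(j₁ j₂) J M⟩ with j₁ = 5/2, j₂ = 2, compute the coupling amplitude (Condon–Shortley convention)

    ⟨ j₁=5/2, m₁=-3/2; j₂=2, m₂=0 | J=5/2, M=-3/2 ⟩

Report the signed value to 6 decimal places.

j₁+j₂−J=2  J+j₁−j₂=3  J−j₁+j₂=2  j₁+j₂+J+1=8
(j₁±m₁, j₂±m₂, J±M) = (1,4,2,2,1,4)
P² = 288/35
sum k=1..2:
  [1] −1/6 = -1/6
  [2] +1/8 = 1/8
S = -1/24
C² = P²·S² = 1/70 ; C = -0.119523

−√(1/70) ≈ -0.119523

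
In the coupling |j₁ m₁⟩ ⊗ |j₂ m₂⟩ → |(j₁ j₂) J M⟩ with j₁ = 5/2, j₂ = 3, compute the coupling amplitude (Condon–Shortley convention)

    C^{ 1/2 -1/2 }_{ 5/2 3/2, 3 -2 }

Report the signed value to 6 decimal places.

-0.487950  (= −√(5/21))

j₁+j₂−J=5  J+j₁−j₂=0  J−j₁+j₂=1  j₁+j₂+J+1=7
(j₁±m₁, j₂±m₂, J±M) = (4,1,1,5,0,1)
P² = 960/7
sum k=1..1:
  [1] −1/24 = -1/24
S = -1/24
C² = P²·S² = 5/21 ; C = -0.487950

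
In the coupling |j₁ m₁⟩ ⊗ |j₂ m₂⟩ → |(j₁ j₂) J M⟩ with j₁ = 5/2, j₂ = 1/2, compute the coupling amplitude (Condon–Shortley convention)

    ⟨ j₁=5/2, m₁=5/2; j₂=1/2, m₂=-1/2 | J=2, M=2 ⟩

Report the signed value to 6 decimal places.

+0.912871  (= +√(5/6))

√[5·1!4!0!/6! · 5!0!0!1!4!0!] = √(480)
  +(−1)^0/∏(0,1,0,0,4,0)! = 1/24  (running 1/24)
⟨..|..⟩ = √(480)·(1/24) = +0.912871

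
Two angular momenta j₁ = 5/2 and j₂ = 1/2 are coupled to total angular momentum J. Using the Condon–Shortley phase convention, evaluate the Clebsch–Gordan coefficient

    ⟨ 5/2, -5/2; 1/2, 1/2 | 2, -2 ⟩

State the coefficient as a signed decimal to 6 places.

-0.912871

triangle: 1!*4!*0!/6! = 24/720
(j±m)!: 0!*5!*1!*0!*0!*4! = 2880
prefactor² = (2J+1)*Δ*N² = 480
  k=1: −1/(1!*0!*4!*0!*0!*0!) = -1/24
Σ = -1/24  ⇒  CG² = 480*(-1/24)² = 5/6
CG = −√(5/6) = -0.912871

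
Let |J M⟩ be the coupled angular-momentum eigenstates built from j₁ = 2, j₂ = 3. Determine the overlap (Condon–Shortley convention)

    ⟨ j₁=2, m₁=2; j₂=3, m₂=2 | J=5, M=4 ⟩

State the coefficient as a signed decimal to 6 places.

+0.774597

triangle: 0!×4!×6!/11! = 17280/39916800
(j±m)!: 4!×0!×5!×1!×9!×1! = 1045094400
prefactor² = (2J+1)×Δ×N² = 4976640
  k=0: +1/(0!×0!×0!×5!×4!×1!) = 1/2880
Σ = 1/2880  ⇒  CG² = 4976640×1/2880² = 3/5
CG = +√(3/5) = +0.774597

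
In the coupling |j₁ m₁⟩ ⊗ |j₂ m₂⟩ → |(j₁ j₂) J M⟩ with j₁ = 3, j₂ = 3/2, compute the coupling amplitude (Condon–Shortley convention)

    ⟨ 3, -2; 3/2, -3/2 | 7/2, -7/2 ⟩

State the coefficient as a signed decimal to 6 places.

+√(1/3) = +0.577350

triangle: 1!·5!·2!/9! = 240/362880
(j±m)!: 1!·5!·0!·3!·0!·7! = 3628800
prefactor² = (2J+1)·Δ·N² = 19200
  k=0: +1/(0!·1!·5!·0!·0!·2!) = 1/240
Σ = 1/240  ⇒  CG² = 19200·1/240² = 1/3
CG = +√(1/3) = +0.577350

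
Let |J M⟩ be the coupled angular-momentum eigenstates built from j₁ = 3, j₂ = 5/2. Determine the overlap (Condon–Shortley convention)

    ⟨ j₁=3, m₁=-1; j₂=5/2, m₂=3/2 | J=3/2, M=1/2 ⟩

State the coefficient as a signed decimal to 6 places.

-0.483046

triangle: 4!*2!*1!/8! = 48/40320
(j±m)!: 2!*4!*4!*1!*2!*1! = 2304
prefactor² = (2J+1)*Δ*N² = 384/35
  k=3: −1/(3!*1!*1!*1!*1!*0!) = -1/6
  k=4: +1/(4!*0!*0!*0!*2!*1!) = 1/48
Σ = -7/48  ⇒  CG² = 384/35*(-7/48)² = 7/30
CG = −√(7/30) = -0.483046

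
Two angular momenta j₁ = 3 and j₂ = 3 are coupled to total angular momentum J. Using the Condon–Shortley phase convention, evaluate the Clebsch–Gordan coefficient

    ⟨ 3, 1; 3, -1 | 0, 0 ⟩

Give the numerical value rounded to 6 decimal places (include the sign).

triangle: 6!×0!×0!/7! = 720/5040
(j±m)!: 4!×2!×2!×4!×0!×0! = 2304
prefactor² = (2J+1)×Δ×N² = 2304/7
  k=2: +1/(2!×4!×0!×0!×0!×0!) = 1/48
Σ = 1/48  ⇒  CG² = 2304/7×1/48² = 1/7
CG = +√(1/7) = +0.377964

+√(1/7) ≈ +0.377964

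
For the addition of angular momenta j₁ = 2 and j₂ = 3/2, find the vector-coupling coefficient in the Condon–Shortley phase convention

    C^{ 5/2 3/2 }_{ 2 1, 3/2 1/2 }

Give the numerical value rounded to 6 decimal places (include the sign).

j₁+j₂−J=1  J+j₁−j₂=3  J−j₁+j₂=2  j₁+j₂+J+1=7
(j₁±m₁, j₂±m₂, J±M) = (3,1,2,1,4,1)
P² = 144/35
sum k=0..1:
  [0] +1/4 = 1/4
  [1] −1/6 = -1/6
S = 1/12
C² = P²·S² = 1/35 ; C = +0.169031

+0.169031  (= +√(1/35))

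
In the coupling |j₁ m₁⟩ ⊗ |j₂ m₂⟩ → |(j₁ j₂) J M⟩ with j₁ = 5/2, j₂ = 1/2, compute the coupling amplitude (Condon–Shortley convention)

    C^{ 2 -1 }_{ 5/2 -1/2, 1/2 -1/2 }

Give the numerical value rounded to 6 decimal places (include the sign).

j₁+j₂−J=1  J+j₁−j₂=4  J−j₁+j₂=0  j₁+j₂+J+1=6
(j₁±m₁, j₂±m₂, J±M) = (2,3,0,1,1,3)
P² = 12
sum k=0..0:
  [0] +1/6 = 1/6
S = 1/6
C² = P²·S² = 1/3 ; C = +0.577350

+0.577350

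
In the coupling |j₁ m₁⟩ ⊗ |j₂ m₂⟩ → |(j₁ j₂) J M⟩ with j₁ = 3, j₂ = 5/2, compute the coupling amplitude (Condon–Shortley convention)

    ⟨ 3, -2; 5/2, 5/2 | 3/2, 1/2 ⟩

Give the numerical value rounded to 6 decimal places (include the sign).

+0.487950  (= +√(5/21))

triangle: 4!×2!×1!/8! = 48/40320
(j±m)!: 1!×5!×5!×0!×2!×1! = 28800
prefactor² = (2J+1)×Δ×N² = 960/7
  k=4: +1/(4!×0!×1!×1!×1!×0!) = 1/24
Σ = 1/24  ⇒  CG² = 960/7×1/24² = 5/21
CG = +√(5/21) = +0.487950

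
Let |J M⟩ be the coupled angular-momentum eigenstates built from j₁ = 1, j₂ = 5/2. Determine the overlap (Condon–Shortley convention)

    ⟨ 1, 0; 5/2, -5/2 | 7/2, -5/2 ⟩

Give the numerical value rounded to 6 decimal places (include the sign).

√[8·0!2!5!/8! · 1!1!0!5!1!6!] = √(28800/7)
  +(−1)^0/∏(0,0,1,0,1,5)! = 1/120  (running 1/120)
⟨..|..⟩ = √(28800/7)·(1/120) = +0.534522

+0.534522  (= +√(2/7))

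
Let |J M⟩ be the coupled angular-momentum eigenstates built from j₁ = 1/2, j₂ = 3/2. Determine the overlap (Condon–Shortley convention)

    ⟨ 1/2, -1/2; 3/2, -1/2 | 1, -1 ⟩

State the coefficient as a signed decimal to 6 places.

-0.500000

j₁+j₂−J=1  J+j₁−j₂=0  J−j₁+j₂=2  j₁+j₂+J+1=4
(j₁±m₁, j₂±m₂, J±M) = (0,1,1,2,0,2)
P² = 1
sum k=1..1:
  [1] −1/2 = -1/2
S = -1/2
C² = P²·S² = 1/4 ; C = -0.500000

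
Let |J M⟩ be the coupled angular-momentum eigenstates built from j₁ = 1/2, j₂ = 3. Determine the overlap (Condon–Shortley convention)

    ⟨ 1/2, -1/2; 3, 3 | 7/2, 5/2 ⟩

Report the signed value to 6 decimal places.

j₁+j₂−J=0  J+j₁−j₂=1  J−j₁+j₂=6  j₁+j₂+J+1=8
(j₁±m₁, j₂±m₂, J±M) = (0,1,6,0,6,1)
P² = 518400/7
sum k=0..0:
  [0] +1/720 = 1/720
S = 1/720
C² = P²·S² = 1/7 ; C = +0.377964

+√(1/7) = +0.377964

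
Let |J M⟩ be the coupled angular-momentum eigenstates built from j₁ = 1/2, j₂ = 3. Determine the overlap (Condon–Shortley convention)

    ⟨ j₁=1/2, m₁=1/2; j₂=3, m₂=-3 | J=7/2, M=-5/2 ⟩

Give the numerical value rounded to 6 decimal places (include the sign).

+0.377964

√[8·0!1!6!/8! · 1!0!0!6!1!6!] = √(518400/7)
  +(−1)^0/∏(0,0,0,0,1,6)! = 1/720  (running 1/720)
⟨..|..⟩ = √(518400/7)·(1/720) = +0.377964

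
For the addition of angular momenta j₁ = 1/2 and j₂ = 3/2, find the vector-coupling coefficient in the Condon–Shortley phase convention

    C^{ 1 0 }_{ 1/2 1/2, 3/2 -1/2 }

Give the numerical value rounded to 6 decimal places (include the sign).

√[3·1!0!2!/4! · 1!0!1!2!1!1!] = √(1/2)
  +(−1)^0/∏(0,1,0,1,0,1)! = 1  (running 1)
⟨..|..⟩ = √(1/2)·(1) = +0.707107

+0.707107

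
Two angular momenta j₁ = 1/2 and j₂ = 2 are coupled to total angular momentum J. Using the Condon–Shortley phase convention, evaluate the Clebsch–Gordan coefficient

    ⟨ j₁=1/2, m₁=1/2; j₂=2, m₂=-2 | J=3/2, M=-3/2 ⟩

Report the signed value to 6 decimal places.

j₁+j₂−J=1  J+j₁−j₂=0  J−j₁+j₂=3  j₁+j₂+J+1=5
(j₁±m₁, j₂±m₂, J±M) = (1,0,0,4,0,3)
P² = 144/5
sum k=0..0:
  [0] +1/6 = 1/6
S = 1/6
C² = P²·S² = 4/5 ; C = +0.894427

+√(4/5) ≈ +0.894427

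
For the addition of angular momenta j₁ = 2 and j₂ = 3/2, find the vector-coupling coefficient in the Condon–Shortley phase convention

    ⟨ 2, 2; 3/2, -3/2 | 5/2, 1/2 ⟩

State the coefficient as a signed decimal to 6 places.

√[6·1!3!2!/7! · 4!0!0!3!3!2!] = √(864/35)
  +(−1)^0/∏(0,1,0,0,3,2)! = 1/12  (running 1/12)
⟨..|..⟩ = √(864/35)·(1/12) = +0.414039

+√(6/35) ≈ +0.414039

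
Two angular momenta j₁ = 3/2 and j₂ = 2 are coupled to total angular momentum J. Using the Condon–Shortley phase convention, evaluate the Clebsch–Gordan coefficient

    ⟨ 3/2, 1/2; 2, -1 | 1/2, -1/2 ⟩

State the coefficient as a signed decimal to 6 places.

-0.547723

√[2·3!0!1!/5! · 2!1!1!3!0!1!] = √(6/5)
  +(−1)^1/∏(1,2,0,0,0,1)! = -1/2  (running -1/2)
⟨..|..⟩ = √(6/5)·(-1/2) = -0.547723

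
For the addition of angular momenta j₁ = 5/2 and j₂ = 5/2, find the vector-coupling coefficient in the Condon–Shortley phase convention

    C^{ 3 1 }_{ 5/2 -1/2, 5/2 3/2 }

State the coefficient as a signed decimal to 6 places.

+√(1/30) ≈ +0.182574

triangle: 2!·3!·3!/9! = 72/362880
(j±m)!: 2!·3!·4!·1!·4!·2! = 13824
prefactor² = (2J+1)·Δ·N² = 96/5
  k=1: −1/(1!·1!·2!·3!·1!·0!) = -1/12
  k=2: +1/(2!·0!·1!·2!·2!·1!) = 1/8
Σ = 1/24  ⇒  CG² = 96/5·1/24² = 1/30
CG = +√(1/30) = +0.182574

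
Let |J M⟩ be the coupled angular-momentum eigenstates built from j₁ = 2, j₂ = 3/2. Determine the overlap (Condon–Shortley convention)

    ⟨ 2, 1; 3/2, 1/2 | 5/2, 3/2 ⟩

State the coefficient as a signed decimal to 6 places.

+√(1/35) ≈ +0.169031

√[6·1!3!2!/7! · 3!1!2!1!4!1!] = √(144/35)
  +(−1)^0/∏(0,1,1,2,2,0)! = 1/4  (running 1/4)
  +(−1)^1/∏(1,0,0,1,3,1)! = -1/6  (running 1/12)
⟨..|..⟩ = √(144/35)·(1/12) = +0.169031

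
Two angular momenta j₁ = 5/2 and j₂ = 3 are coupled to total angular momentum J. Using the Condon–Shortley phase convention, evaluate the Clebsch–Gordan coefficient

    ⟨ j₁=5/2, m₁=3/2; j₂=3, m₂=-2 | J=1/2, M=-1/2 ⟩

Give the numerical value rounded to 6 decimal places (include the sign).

-0.487950  (= −√(5/21))

triangle: 5!×0!×1!/7! = 120/5040
(j±m)!: 4!×1!×1!×5!×0!×1! = 2880
prefactor² = (2J+1)×Δ×N² = 960/7
  k=1: −1/(1!×4!×0!×0!×0!×1!) = -1/24
Σ = -1/24  ⇒  CG² = 960/7×(-1/24)² = 5/21
CG = −√(5/21) = -0.487950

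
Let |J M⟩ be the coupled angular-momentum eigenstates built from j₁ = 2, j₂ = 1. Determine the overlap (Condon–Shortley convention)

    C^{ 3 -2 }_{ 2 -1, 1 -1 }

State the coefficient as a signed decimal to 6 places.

j₁+j₂−J=0  J+j₁−j₂=4  J−j₁+j₂=2  j₁+j₂+J+1=7
(j₁±m₁, j₂±m₂, J±M) = (1,3,0,2,1,5)
P² = 96
sum k=0..0:
  [0] +1/12 = 1/12
S = 1/12
C² = P²·S² = 2/3 ; C = +0.816497

+0.816497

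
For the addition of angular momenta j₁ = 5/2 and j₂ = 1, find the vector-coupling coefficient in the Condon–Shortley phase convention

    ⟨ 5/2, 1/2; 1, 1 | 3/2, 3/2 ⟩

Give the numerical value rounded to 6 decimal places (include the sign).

j₁+j₂−J=2  J+j₁−j₂=3  J−j₁+j₂=0  j₁+j₂+J+1=6
(j₁±m₁, j₂±m₂, J±M) = (3,2,2,0,3,0)
P² = 48/5
sum k=2..2:
  [2] +1/12 = 1/12
S = 1/12
C² = P²·S² = 1/15 ; C = +0.258199

+0.258199  (= +√(1/15))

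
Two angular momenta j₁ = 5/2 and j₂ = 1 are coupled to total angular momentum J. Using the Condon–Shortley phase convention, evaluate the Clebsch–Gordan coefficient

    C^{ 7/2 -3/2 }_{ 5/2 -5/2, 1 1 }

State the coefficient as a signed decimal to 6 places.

+√(1/21) ≈ +0.218218

triangle: 0!×5!×2!/8! = 240/40320
(j±m)!: 0!×5!×2!×0!×2!×5! = 57600
prefactor² = (2J+1)×Δ×N² = 19200/7
  k=0: +1/(0!×0!×5!×2!×0!×0!) = 1/240
Σ = 1/240  ⇒  CG² = 19200/7×1/240² = 1/21
CG = +√(1/21) = +0.218218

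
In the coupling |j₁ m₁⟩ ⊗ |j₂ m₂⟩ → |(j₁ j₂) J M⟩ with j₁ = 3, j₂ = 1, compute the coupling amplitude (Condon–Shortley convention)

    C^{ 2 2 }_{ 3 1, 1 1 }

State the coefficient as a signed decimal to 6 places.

√[5·2!4!0!/7! · 4!2!2!0!4!0!] = √(768/7)
  +(−1)^2/∏(2,0,0,0,4,0)! = 1/48  (running 1/48)
⟨..|..⟩ = √(768/7)·(1/48) = +0.218218

+0.218218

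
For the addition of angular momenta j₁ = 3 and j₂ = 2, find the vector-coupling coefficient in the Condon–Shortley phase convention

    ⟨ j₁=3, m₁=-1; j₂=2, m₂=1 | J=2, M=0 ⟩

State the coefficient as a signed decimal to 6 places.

+√(1/7) ≈ +0.377964

√[5·3!3!1!/8! · 2!4!3!1!2!2!] = √(36/7)
  +(−1)^2/∏(2,1,2,1,1,0)! = 1/4  (running 1/4)
  +(−1)^3/∏(3,0,1,0,2,1)! = -1/12  (running 1/6)
⟨..|..⟩ = √(36/7)·(1/6) = +0.377964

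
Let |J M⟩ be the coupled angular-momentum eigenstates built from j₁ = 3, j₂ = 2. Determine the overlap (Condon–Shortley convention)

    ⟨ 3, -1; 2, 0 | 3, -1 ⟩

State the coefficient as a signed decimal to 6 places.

−√(3/20) ≈ -0.387298

triangle: 2!×4!×2!/9! = 96/362880
(j±m)!: 2!×4!×2!×2!×2!×4! = 9216
prefactor² = (2J+1)×Δ×N² = 256/15
  k=0: +1/(0!×2!×4!×2!×0!×0!) = 1/96
  k=1: −1/(1!×1!×3!×1!×1!×1!) = -1/6
  k=2: +1/(2!×0!×2!×0!×2!×2!) = 1/16
Σ = -3/32  ⇒  CG² = 256/15×(-3/32)² = 3/20
CG = −√(3/20) = -0.387298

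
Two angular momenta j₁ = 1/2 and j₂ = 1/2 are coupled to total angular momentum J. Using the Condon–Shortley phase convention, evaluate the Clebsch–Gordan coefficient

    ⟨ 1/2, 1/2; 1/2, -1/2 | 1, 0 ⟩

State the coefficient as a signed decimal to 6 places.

triangle: 0!×1!×1!/3! = 1/6
(j±m)!: 1!×0!×0!×1!×1!×1! = 1
prefactor² = (2J+1)×Δ×N² = 1/2
  k=0: +1/(0!×0!×0!×0!×1!×1!) = 1
Σ = 1  ⇒  CG² = 1/2×1² = 1/2
CG = +√(1/2) = +0.707107

+0.707107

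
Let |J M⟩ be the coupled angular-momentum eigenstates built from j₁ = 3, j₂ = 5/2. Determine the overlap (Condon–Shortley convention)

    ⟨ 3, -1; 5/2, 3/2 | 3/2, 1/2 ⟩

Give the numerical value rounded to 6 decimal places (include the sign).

triangle: 4!·2!·1!/8! = 48/40320
(j±m)!: 2!·4!·4!·1!·2!·1! = 2304
prefactor² = (2J+1)·Δ·N² = 384/35
  k=3: −1/(3!·1!·1!·1!·1!·0!) = -1/6
  k=4: +1/(4!·0!·0!·0!·2!·1!) = 1/48
Σ = -7/48  ⇒  CG² = 384/35·(-7/48)² = 7/30
CG = −√(7/30) = -0.483046

−√(7/30) ≈ -0.483046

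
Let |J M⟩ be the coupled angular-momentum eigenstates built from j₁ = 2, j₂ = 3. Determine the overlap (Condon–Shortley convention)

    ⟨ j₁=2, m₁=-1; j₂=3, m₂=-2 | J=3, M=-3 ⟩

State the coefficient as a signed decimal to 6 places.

-0.645497

√[7·2!2!4!/9! · 1!3!1!5!0!6!] = √(960)
  +(−1)^1/∏(1,1,2,0,0,4)! = -1/48  (running -1/48)
⟨..|..⟩ = √(960)·(-1/48) = -0.645497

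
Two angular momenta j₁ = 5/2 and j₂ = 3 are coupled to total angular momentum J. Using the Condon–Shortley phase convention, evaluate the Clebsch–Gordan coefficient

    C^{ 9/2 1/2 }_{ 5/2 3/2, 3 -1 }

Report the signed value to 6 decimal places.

+0.594588

√[10·1!4!5!/11! · 4!1!2!4!5!4!] = √(184320/77)
  +(−1)^0/∏(0,1,1,2,3,3)! = 1/72  (running 1/72)
  +(−1)^1/∏(1,0,0,1,4,4)! = -1/576  (running 7/576)
⟨..|..⟩ = √(184320/77)·(7/576) = +0.594588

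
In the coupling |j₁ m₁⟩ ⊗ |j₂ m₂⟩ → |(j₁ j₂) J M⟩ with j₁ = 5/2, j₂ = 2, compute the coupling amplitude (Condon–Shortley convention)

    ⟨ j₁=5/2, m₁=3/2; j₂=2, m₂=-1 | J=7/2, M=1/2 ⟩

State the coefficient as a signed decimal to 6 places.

j₁+j₂−J=1  J+j₁−j₂=4  J−j₁+j₂=3  j₁+j₂+J+1=9
(j₁±m₁, j₂±m₂, J±M) = (4,1,1,3,4,3)
P² = 2304/35
sum k=0..1:
  [0] +1/12 = 1/12
  [1] −1/144 = -1/144
S = 11/144
C² = P²·S² = 121/315 ; C = +0.619780

+0.619780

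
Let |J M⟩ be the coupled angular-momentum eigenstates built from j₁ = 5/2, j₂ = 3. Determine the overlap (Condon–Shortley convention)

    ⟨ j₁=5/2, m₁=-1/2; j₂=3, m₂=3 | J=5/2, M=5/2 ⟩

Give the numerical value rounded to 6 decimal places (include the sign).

−√(5/21) = -0.487950

triangle: 3!·2!·3!/9! = 72/362880
(j±m)!: 2!·3!·6!·0!·5!·0! = 1036800
prefactor² = (2J+1)·Δ·N² = 8640/7
  k=3: −1/(3!·0!·0!·3!·2!·0!) = -1/72
Σ = -1/72  ⇒  CG² = 8640/7·(-1/72)² = 5/21
CG = −√(5/21) = -0.487950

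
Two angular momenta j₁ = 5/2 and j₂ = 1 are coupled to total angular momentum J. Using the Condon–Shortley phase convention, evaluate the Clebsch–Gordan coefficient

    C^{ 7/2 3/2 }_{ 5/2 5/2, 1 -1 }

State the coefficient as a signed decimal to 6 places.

+√(1/21) = +0.218218

triangle: 0!×5!×2!/8! = 240/40320
(j±m)!: 5!×0!×0!×2!×5!×2! = 57600
prefactor² = (2J+1)×Δ×N² = 19200/7
  k=0: +1/(0!×0!×0!×0!×5!×2!) = 1/240
Σ = 1/240  ⇒  CG² = 19200/7×1/240² = 1/21
CG = +√(1/21) = +0.218218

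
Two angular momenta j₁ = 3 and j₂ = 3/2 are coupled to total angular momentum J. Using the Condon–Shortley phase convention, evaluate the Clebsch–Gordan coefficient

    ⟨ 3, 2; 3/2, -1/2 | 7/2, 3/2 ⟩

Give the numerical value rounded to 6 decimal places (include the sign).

+√(3/7) ≈ +0.654654

triangle: 1!*5!*2!/9! = 240/362880
(j±m)!: 5!*1!*1!*2!*5!*2! = 57600
prefactor² = (2J+1)*Δ*N² = 6400/21
  k=0: +1/(0!*1!*1!*1!*4!*1!) = 1/24
  k=1: −1/(1!*0!*0!*0!*5!*2!) = -1/240
Σ = 3/80  ⇒  CG² = 6400/21*3/80² = 3/7
CG = +√(3/7) = +0.654654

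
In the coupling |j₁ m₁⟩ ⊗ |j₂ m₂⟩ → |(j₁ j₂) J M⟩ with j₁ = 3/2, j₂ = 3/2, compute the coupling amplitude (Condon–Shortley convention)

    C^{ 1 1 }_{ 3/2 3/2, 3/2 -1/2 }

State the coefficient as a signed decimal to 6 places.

√[3·2!1!1!/5! · 3!0!1!2!2!0!] = √(6/5)
  +(−1)^0/∏(0,2,0,1,1,0)! = 1/2  (running 1/2)
⟨..|..⟩ = √(6/5)·(1/2) = +0.547723

+0.547723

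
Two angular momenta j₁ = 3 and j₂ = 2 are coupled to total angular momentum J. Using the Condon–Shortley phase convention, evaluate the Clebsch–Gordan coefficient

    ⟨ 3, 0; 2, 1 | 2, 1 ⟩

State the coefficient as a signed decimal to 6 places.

triangle: 3!×3!×1!/8! = 36/40320
(j±m)!: 3!×3!×3!×1!×3!×1! = 1296
prefactor² = (2J+1)×Δ×N² = 81/14
  k=2: +1/(2!×1!×1!×1!×2!×0!) = 1/4
  k=3: −1/(3!×0!×0!×0!×3!×1!) = -1/36
Σ = 2/9  ⇒  CG² = 81/14×2/9² = 2/7
CG = +√(2/7) = +0.534522

+√(2/7) = +0.534522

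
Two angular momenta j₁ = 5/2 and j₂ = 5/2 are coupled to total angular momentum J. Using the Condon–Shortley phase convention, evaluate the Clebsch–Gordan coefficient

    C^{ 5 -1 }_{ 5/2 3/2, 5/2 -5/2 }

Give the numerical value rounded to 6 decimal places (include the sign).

+√(1/42) ≈ +0.154303

j₁+j₂−J=0  J+j₁−j₂=5  J−j₁+j₂=5  j₁+j₂+J+1=11
(j₁±m₁, j₂±m₂, J±M) = (4,1,0,5,4,6)
P² = 1382400/7
sum k=0..0:
  [0] +1/2880 = 1/2880
S = 1/2880
C² = P²·S² = 1/42 ; C = +0.154303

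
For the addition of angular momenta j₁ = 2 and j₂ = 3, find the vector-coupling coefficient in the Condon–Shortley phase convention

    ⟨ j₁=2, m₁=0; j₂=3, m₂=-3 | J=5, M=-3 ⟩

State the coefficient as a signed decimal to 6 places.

√[11·0!4!6!/11! · 2!2!0!6!2!8!] = √(1105920)
  +(−1)^0/∏(0,0,2,0,2,6)! = 1/2880  (running 1/2880)
⟨..|..⟩ = √(1105920)·(1/2880) = +0.365148

+√(2/15) = +0.365148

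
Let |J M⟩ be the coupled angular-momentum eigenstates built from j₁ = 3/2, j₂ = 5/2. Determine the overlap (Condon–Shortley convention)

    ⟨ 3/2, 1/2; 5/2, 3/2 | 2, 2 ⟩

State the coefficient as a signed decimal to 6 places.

triangle: 2!×1!×3!/7! = 12/5040
(j±m)!: 2!×1!×4!×1!×4!×0! = 1152
prefactor² = (2J+1)×Δ×N² = 96/7
  k=1: −1/(1!×1!×0!×3!×1!×0!) = -1/6
Σ = -1/6  ⇒  CG² = 96/7×(-1/6)² = 8/21
CG = −√(8/21) = -0.617213

−√(8/21) = -0.617213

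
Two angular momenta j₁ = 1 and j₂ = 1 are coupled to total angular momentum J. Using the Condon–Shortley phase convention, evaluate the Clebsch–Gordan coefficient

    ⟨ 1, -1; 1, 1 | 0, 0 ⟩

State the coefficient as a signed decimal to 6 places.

+0.577350  (= +√(1/3))

√[1·2!0!0!/3! · 0!2!2!0!0!0!] = √(4/3)
  +(−1)^2/∏(2,0,0,0,0,0)! = 1/2  (running 1/2)
⟨..|..⟩ = √(4/3)·(1/2) = +0.577350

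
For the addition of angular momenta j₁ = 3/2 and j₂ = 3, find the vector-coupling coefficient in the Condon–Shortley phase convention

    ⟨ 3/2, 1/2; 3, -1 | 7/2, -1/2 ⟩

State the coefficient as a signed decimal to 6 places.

triangle: 1!·2!·5!/9! = 240/362880
(j±m)!: 2!·1!·2!·4!·3!·4! = 13824
prefactor² = (2J+1)·Δ·N² = 512/7
  k=0: +1/(0!·1!·1!·2!·1!·3!) = 1/12
  k=1: −1/(1!·0!·0!·1!·2!·4!) = -1/48
Σ = 1/16  ⇒  CG² = 512/7·1/16² = 2/7
CG = +√(2/7) = +0.534522

+0.534522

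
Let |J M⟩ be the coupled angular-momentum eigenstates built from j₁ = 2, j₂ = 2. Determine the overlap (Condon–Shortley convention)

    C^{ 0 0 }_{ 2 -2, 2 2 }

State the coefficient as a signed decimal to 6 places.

j₁+j₂−J=4  J+j₁−j₂=0  J−j₁+j₂=0  j₁+j₂+J+1=5
(j₁±m₁, j₂±m₂, J±M) = (0,4,4,0,0,0)
P² = 576/5
sum k=4..4:
  [4] +1/24 = 1/24
S = 1/24
C² = P²·S² = 1/5 ; C = +0.447214

+0.447214  (= +√(1/5))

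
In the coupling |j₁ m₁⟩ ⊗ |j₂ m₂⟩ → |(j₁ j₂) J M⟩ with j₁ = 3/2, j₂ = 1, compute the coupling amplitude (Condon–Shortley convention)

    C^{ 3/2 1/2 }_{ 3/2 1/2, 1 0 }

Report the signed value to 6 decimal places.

triangle: 1!·2!·1!/5! = 2/120
(j±m)!: 2!·1!·1!·1!·2!·1! = 4
prefactor² = (2J+1)·Δ·N² = 4/15
  k=0: +1/(0!·1!·1!·1!·1!·0!) = 1
  k=1: −1/(1!·0!·0!·0!·2!·1!) = -1/2
Σ = 1/2  ⇒  CG² = 4/15·1/2² = 1/15
CG = +√(1/15) = +0.258199

+0.258199  (= +√(1/15))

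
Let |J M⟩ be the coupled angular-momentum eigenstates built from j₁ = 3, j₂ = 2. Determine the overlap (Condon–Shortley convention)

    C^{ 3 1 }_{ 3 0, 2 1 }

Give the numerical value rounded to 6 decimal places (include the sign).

j₁+j₂−J=2  J+j₁−j₂=4  J−j₁+j₂=2  j₁+j₂+J+1=9
(j₁±m₁, j₂±m₂, J±M) = (3,3,3,1,4,2)
P² = 96/5
sum k=1..2:
  [1] −1/8 = -1/8
  [2] +1/12 = 1/12
S = -1/24
C² = P²·S² = 1/30 ; C = -0.182574

−√(1/30) = -0.182574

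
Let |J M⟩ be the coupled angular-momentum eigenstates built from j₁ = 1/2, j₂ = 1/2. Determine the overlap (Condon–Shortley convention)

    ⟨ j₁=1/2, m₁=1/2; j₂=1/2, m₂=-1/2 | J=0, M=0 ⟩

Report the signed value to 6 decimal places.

triangle: 1!·0!·0!/2! = 1/2
(j±m)!: 1!·0!·0!·1!·0!·0! = 1
prefactor² = (2J+1)·Δ·N² = 1/2
  k=0: +1/(0!·1!·0!·0!·0!·0!) = 1
Σ = 1  ⇒  CG² = 1/2·1² = 1/2
CG = +√(1/2) = +0.707107

+√(1/2) = +0.707107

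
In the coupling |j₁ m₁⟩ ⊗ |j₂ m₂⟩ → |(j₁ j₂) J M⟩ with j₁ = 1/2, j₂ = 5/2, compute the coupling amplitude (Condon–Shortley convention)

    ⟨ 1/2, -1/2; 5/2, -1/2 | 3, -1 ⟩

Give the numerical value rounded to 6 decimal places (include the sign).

j₁+j₂−J=0  J+j₁−j₂=1  J−j₁+j₂=5  j₁+j₂+J+1=7
(j₁±m₁, j₂±m₂, J±M) = (0,1,2,3,2,4)
P² = 96
sum k=0..0:
  [0] +1/12 = 1/12
S = 1/12
C² = P²·S² = 2/3 ; C = +0.816497

+√(2/3) = +0.816497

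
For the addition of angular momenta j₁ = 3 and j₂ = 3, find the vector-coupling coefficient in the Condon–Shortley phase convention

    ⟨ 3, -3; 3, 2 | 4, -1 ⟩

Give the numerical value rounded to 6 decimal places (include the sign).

+0.441367  (= +√(15/77))

j₁+j₂−J=2  J+j₁−j₂=4  J−j₁+j₂=4  j₁+j₂+J+1=11
(j₁±m₁, j₂±m₂, J±M) = (0,6,5,1,3,5)
P² = 1244160/77
sum k=2..2:
  [2] +1/288 = 1/288
S = 1/288
C² = P²·S² = 15/77 ; C = +0.441367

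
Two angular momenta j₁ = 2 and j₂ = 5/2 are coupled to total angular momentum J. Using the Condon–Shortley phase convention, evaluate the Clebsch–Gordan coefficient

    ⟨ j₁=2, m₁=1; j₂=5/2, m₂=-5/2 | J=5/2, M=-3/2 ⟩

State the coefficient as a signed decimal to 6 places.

j₁+j₂−J=2  J+j₁−j₂=2  J−j₁+j₂=3  j₁+j₂+J+1=8
(j₁±m₁, j₂±m₂, J±M) = (3,1,0,5,1,4)
P² = 432/7
sum k=0..0:
  [0] +1/12 = 1/12
S = 1/12
C² = P²·S² = 3/7 ; C = +0.654654

+√(3/7) = +0.654654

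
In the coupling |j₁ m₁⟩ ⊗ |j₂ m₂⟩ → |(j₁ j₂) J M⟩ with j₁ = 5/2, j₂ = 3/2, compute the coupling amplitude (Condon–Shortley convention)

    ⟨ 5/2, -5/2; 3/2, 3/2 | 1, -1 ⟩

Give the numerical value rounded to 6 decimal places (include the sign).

j₁+j₂−J=3  J+j₁−j₂=2  J−j₁+j₂=0  j₁+j₂+J+1=6
(j₁±m₁, j₂±m₂, J±M) = (0,5,3,0,0,2)
P² = 72
sum k=3..3:
  [3] −1/12 = -1/12
S = -1/12
C² = P²·S² = 1/2 ; C = -0.707107

-0.707107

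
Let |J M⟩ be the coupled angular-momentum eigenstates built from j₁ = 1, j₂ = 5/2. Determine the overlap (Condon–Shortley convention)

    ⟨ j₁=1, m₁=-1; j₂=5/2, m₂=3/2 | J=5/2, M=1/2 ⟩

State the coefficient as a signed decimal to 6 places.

√[6·1!1!4!/7! · 0!2!4!1!3!2!] = √(576/35)
  +(−1)^1/∏(1,0,1,3,0,1)! = -1/6  (running -1/6)
⟨..|..⟩ = √(576/35)·(-1/6) = -0.676123

−√(16/35) ≈ -0.676123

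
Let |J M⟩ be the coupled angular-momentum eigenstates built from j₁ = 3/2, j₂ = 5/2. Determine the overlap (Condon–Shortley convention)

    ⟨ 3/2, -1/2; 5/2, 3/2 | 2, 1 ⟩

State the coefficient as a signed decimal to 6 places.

+0.154303

√[5·2!1!3!/7! · 1!2!4!1!3!1!] = √(24/7)
  +(−1)^1/∏(1,1,1,3,0,0)! = -1/6  (running -1/6)
  +(−1)^2/∏(2,0,0,2,1,1)! = 1/4  (running 1/12)
⟨..|..⟩ = √(24/7)·(1/12) = +0.154303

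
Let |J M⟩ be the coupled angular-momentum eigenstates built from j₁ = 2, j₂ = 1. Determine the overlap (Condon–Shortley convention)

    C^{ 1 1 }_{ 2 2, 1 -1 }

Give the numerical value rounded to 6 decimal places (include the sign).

+√(3/5) ≈ +0.774597

√[3·2!2!0!/5! · 4!0!0!2!2!0!] = √(48/5)
  +(−1)^0/∏(0,2,0,0,2,0)! = 1/4  (running 1/4)
⟨..|..⟩ = √(48/5)·(1/4) = +0.774597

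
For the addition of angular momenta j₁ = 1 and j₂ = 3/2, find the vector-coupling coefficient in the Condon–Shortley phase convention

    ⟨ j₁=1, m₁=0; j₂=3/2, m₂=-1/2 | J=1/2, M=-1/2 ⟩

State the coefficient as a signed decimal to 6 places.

triangle: 2!×0!×1!/4! = 2/24
(j±m)!: 1!×1!×1!×2!×0!×1! = 2
prefactor² = (2J+1)×Δ×N² = 1/3
  k=1: −1/(1!×1!×0!×0!×0!×1!) = -1
Σ = -1  ⇒  CG² = 1/3×(-1)² = 1/3
CG = −√(1/3) = -0.577350

-0.577350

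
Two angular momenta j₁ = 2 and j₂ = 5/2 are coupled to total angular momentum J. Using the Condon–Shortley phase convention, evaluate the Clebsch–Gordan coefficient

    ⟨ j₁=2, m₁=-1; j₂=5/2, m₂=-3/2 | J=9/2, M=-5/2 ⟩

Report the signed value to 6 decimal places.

triangle: 0!·4!·5!/10! = 2880/3628800
(j±m)!: 1!·3!·1!·4!·2!·7! = 1451520
prefactor² = (2J+1)·Δ·N² = 11520
  k=0: +1/(0!·0!·3!·1!·1!·4!) = 1/144
Σ = 1/144  ⇒  CG² = 11520·1/144² = 5/9
CG = +√(5/9) = +0.745356

+0.745356  (= +√(5/9))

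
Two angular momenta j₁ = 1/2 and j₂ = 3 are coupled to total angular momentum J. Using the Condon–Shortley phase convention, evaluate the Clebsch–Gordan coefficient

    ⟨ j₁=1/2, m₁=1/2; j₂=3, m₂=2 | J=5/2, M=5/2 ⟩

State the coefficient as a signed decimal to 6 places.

+0.377964  (= +√(1/7))

√[6·1!0!5!/7! · 1!0!5!1!5!0!] = √(14400/7)
  +(−1)^0/∏(0,1,0,5,0,0)! = 1/120  (running 1/120)
⟨..|..⟩ = √(14400/7)·(1/120) = +0.377964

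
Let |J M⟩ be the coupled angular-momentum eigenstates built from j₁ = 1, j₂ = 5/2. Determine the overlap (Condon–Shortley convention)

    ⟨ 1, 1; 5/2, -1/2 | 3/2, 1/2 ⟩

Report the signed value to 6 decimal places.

+√(1/5) = +0.447214

triangle: 2!×0!×3!/6! = 12/720
(j±m)!: 2!×0!×2!×3!×2!×1! = 48
prefactor² = (2J+1)×Δ×N² = 16/5
  k=0: +1/(0!×2!×0!×2!×0!×1!) = 1/4
Σ = 1/4  ⇒  CG² = 16/5×1/4² = 1/5
CG = +√(1/5) = +0.447214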